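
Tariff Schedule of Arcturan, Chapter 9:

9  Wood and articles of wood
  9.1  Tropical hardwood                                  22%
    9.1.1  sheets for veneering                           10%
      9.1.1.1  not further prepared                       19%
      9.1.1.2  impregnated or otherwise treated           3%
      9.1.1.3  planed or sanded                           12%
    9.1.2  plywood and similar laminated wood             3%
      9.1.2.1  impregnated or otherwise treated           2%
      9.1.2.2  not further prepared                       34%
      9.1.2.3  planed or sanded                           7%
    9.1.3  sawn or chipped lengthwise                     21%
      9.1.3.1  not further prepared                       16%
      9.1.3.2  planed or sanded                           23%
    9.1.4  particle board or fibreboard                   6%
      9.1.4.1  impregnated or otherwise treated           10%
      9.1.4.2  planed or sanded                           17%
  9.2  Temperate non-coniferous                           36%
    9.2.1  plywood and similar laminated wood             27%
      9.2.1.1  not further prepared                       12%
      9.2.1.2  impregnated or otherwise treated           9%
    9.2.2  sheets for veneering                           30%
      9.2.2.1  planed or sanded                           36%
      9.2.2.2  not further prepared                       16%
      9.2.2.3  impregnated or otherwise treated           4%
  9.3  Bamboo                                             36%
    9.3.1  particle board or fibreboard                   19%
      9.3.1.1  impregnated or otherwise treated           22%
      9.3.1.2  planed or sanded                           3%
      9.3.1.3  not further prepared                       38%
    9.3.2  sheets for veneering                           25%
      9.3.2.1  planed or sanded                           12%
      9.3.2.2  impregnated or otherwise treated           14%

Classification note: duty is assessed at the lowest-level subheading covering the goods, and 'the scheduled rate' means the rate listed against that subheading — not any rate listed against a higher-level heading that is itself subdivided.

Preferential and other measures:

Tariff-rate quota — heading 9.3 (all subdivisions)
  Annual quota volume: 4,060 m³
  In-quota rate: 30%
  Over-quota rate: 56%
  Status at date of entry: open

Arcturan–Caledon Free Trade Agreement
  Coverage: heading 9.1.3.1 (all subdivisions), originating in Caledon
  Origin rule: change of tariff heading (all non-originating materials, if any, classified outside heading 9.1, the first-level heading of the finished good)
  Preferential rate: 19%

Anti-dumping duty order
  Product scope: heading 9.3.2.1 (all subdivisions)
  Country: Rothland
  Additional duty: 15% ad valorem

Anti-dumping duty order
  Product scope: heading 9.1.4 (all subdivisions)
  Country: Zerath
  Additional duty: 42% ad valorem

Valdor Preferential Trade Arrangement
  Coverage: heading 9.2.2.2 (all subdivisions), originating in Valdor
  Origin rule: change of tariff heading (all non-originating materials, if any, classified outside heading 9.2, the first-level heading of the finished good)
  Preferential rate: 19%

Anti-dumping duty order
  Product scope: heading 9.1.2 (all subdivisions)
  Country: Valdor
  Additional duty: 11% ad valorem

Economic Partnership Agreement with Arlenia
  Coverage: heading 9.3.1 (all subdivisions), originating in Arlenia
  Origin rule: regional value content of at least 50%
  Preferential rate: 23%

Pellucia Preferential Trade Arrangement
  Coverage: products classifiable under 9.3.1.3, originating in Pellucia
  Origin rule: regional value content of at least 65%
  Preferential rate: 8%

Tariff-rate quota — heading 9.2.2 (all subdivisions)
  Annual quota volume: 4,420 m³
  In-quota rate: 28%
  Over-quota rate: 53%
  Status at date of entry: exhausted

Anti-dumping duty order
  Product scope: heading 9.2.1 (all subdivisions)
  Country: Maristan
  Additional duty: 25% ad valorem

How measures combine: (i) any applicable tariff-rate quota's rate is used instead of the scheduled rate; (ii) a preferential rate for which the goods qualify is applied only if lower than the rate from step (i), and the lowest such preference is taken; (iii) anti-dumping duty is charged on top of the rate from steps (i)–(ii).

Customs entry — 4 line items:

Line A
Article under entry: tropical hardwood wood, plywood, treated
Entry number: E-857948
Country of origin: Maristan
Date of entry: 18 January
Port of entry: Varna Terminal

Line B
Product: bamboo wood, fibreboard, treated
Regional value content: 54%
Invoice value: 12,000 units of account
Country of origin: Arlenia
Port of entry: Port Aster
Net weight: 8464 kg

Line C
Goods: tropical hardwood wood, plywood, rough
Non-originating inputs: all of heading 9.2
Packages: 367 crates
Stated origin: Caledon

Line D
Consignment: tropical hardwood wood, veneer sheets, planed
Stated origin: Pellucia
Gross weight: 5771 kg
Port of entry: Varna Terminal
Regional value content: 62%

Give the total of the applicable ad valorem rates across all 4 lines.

71%

Line A: tropical hardwood → 9.1; plywood → 9.1.2; treated → 9.1.2.1. Scheduled 2%. No special measure applies. → 2%.
Line B: bamboo → 9.3; fibreboard → 9.3.1; treated → 9.3.1.1. Scheduled 22%. quota on 9.3 open → in-quota 30%; Arlenia agreement on 9.3.1: RVC ≥ 50% → 23% available; preferential 23%. → 23%.
Line C: tropical hardwood → 9.1; plywood → 9.1.2; rough → 9.1.2.2. Scheduled 34%. Caledon agreement on 9.1.3.1: 9.1.2.2 not covered. → 34%.
Line D: tropical hardwood → 9.1; veneer sheets → 9.1.1; planed → 9.1.1.3. Scheduled 12%. Pellucia agreement on 9.3.1.3: 9.1.1.3 not covered. → 12%.
Sum: 2% + 23% + 34% + 12% = 71%.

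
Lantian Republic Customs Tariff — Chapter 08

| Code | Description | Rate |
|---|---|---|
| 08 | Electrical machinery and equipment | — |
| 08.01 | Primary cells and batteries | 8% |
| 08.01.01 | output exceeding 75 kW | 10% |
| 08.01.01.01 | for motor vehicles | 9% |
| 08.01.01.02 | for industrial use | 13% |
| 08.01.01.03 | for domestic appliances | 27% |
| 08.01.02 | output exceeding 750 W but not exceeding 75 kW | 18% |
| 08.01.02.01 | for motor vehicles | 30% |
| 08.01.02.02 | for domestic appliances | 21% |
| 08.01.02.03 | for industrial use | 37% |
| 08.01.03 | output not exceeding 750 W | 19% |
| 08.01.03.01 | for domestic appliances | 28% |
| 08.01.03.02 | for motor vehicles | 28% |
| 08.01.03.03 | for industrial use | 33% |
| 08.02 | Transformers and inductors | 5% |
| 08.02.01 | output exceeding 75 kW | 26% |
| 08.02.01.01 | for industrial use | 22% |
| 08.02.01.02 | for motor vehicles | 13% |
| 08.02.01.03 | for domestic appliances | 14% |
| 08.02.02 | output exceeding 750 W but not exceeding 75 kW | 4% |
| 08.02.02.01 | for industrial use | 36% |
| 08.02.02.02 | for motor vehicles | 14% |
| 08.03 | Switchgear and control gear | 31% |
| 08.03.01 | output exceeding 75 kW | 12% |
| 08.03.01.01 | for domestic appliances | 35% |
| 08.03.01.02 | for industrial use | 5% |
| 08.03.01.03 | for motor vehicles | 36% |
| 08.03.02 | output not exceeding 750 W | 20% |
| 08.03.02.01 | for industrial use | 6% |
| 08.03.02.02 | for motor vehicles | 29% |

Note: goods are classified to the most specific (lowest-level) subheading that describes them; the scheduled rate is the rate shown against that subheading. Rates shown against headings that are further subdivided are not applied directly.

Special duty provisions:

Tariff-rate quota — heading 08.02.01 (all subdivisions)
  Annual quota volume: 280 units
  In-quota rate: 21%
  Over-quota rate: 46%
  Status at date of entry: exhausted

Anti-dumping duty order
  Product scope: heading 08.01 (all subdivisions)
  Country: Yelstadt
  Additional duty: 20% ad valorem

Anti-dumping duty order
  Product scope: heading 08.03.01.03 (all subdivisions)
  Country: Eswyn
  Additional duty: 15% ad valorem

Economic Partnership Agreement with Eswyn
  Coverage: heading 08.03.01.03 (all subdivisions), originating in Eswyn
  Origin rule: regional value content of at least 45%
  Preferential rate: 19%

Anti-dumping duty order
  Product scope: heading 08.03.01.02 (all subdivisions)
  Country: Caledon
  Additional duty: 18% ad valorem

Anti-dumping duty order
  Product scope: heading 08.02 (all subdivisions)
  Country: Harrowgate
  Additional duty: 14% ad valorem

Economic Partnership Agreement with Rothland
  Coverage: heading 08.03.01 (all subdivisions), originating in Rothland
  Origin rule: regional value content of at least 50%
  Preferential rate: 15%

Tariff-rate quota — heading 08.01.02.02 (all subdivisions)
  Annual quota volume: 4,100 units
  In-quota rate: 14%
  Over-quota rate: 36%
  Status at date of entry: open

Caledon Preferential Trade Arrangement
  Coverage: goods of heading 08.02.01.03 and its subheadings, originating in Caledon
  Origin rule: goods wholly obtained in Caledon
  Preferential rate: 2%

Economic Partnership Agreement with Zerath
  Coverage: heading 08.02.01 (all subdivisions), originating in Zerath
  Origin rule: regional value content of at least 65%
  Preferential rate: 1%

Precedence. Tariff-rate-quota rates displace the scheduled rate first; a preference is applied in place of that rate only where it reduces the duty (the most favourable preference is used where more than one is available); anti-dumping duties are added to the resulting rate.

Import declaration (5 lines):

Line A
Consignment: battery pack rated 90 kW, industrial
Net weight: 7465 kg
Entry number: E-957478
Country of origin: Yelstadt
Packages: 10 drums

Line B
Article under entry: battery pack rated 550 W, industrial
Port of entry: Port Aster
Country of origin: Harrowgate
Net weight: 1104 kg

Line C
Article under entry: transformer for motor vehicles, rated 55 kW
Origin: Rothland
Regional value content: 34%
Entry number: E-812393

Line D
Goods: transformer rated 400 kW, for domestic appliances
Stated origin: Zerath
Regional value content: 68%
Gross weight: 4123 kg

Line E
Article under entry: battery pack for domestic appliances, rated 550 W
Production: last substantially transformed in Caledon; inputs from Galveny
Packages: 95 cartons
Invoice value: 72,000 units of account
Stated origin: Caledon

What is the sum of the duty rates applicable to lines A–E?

109%

Line A: battery pack → 08.01; rated 90 kW → 08.01.01; industrial → 08.01.01.02. Scheduled 13%. anti-dumping (Yelstadt, 08.01): +20%; total 13% + 20% = 33%. → 33%.
Line B: battery pack → 08.01; rated 550 W → 08.01.03; industrial → 08.01.03.03. Scheduled 33%. No special measure applies. → 33%.
Line C: transformer → 08.02; rated 55 kW → 08.02.02; for motor vehicles → 08.02.02.02. Scheduled 14%. Rothland agreement on 08.03.01: 08.02.02.02 not covered. → 14%.
Line D: transformer → 08.02; rated 400 kW → 08.02.01; for domestic appliances → 08.02.01.03. Scheduled 14%. quota on 08.02.01 exhausted → over-quota 46%; Zerath agreement on 08.02.01: RVC ≥ 65% → 1% available; preferential 1%. → 1%.
Line E: battery pack → 08.01; rated 550 W → 08.01.03; for domestic appliances → 08.01.03.01. Scheduled 28%. Caledon agreement on 08.02.01.03: 08.01.03.01 not covered. → 28%.
Sum: 33% + 33% + 14% + 1% + 28% = 109%.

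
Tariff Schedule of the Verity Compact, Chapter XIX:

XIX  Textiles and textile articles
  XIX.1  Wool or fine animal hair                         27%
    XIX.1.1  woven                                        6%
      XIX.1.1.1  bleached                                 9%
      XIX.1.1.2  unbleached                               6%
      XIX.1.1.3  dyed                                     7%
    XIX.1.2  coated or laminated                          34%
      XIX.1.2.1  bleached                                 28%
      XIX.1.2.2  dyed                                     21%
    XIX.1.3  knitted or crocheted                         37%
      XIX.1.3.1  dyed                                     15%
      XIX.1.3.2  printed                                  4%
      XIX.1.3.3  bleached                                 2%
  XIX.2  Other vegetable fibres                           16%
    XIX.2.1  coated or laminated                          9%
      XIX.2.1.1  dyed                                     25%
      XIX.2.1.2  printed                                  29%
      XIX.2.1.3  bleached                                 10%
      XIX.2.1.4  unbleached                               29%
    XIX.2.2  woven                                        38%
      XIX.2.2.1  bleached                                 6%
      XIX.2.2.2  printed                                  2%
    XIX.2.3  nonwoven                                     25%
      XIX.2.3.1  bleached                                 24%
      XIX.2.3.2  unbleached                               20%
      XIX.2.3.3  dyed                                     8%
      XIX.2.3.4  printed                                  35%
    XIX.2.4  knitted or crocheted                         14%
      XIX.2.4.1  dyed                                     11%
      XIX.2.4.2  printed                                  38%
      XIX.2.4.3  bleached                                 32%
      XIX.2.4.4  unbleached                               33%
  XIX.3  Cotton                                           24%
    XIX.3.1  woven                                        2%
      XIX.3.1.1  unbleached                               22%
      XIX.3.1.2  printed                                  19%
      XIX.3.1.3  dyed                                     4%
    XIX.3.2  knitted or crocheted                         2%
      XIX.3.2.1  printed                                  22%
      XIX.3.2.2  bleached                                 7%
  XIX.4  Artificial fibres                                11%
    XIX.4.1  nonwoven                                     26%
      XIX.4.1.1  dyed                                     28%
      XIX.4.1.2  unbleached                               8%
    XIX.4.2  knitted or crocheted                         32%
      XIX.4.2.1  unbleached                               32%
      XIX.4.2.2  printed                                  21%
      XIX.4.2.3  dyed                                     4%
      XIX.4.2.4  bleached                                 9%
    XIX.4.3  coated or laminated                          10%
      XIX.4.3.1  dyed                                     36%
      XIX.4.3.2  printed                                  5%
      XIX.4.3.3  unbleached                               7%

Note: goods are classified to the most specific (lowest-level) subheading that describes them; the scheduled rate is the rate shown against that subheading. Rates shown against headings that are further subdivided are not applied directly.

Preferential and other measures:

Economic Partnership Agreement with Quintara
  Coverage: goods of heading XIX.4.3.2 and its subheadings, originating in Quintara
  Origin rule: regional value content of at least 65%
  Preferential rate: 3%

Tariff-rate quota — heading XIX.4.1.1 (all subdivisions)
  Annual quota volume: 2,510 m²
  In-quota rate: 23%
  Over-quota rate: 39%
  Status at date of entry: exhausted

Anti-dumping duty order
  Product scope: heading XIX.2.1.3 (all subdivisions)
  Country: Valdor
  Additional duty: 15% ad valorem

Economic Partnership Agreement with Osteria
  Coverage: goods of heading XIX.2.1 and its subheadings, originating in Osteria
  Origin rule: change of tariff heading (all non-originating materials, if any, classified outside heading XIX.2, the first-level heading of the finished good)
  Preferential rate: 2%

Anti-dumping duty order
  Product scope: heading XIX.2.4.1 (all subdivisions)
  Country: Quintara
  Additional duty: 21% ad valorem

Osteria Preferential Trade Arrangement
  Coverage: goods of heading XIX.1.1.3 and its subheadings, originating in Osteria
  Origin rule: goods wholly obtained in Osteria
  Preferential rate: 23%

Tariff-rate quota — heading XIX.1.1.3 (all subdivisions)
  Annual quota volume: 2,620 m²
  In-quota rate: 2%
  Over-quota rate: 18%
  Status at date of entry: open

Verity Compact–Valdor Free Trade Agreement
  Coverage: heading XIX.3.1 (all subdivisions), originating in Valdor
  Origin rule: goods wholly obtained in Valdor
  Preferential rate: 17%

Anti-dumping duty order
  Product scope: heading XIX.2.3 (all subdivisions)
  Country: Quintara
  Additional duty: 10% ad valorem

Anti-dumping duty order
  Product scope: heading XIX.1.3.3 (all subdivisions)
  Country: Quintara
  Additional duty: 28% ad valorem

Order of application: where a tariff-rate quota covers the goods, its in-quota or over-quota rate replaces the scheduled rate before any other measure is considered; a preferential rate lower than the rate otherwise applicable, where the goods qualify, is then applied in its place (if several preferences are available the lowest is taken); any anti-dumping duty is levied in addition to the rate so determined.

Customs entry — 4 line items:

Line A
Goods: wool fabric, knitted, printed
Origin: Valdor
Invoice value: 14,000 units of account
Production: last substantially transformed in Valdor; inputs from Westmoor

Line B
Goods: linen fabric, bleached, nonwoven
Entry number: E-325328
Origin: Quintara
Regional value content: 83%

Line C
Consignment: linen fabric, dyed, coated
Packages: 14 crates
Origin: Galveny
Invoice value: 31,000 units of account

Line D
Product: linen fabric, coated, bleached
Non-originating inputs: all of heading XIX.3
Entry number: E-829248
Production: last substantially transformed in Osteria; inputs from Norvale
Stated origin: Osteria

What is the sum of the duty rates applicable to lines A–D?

Line A: wool → XIX.1; knitted → XIX.1.3; printed → XIX.1.3.2. Scheduled 4%. Valdor agreement on XIX.3.1: XIX.1.3.2 not covered. → 4%.
Line B: linen → XIX.2; nonwoven → XIX.2.3; bleached → XIX.2.3.1. Scheduled 24%. Quintara agreement on XIX.4.3.2: XIX.2.3.1 not covered; anti-dumping (Quintara, XIX.2.3): +10%; total 24% + 10% = 34%. → 34%.
Line C: linen → XIX.2; coated → XIX.2.1; dyed → XIX.2.1.1. Scheduled 25%. No special measure applies. → 25%.
Line D: linen → XIX.2; coated → XIX.2.1; bleached → XIX.2.1.3. Scheduled 10%. Osteria agreement on XIX.2.1: CTH met → 2% available; Osteria agreement on XIX.1.1.3: XIX.2.1.3 not covered; preferential 2%. → 2%.
Sum: 4% + 34% + 25% + 2% = 65%.

65%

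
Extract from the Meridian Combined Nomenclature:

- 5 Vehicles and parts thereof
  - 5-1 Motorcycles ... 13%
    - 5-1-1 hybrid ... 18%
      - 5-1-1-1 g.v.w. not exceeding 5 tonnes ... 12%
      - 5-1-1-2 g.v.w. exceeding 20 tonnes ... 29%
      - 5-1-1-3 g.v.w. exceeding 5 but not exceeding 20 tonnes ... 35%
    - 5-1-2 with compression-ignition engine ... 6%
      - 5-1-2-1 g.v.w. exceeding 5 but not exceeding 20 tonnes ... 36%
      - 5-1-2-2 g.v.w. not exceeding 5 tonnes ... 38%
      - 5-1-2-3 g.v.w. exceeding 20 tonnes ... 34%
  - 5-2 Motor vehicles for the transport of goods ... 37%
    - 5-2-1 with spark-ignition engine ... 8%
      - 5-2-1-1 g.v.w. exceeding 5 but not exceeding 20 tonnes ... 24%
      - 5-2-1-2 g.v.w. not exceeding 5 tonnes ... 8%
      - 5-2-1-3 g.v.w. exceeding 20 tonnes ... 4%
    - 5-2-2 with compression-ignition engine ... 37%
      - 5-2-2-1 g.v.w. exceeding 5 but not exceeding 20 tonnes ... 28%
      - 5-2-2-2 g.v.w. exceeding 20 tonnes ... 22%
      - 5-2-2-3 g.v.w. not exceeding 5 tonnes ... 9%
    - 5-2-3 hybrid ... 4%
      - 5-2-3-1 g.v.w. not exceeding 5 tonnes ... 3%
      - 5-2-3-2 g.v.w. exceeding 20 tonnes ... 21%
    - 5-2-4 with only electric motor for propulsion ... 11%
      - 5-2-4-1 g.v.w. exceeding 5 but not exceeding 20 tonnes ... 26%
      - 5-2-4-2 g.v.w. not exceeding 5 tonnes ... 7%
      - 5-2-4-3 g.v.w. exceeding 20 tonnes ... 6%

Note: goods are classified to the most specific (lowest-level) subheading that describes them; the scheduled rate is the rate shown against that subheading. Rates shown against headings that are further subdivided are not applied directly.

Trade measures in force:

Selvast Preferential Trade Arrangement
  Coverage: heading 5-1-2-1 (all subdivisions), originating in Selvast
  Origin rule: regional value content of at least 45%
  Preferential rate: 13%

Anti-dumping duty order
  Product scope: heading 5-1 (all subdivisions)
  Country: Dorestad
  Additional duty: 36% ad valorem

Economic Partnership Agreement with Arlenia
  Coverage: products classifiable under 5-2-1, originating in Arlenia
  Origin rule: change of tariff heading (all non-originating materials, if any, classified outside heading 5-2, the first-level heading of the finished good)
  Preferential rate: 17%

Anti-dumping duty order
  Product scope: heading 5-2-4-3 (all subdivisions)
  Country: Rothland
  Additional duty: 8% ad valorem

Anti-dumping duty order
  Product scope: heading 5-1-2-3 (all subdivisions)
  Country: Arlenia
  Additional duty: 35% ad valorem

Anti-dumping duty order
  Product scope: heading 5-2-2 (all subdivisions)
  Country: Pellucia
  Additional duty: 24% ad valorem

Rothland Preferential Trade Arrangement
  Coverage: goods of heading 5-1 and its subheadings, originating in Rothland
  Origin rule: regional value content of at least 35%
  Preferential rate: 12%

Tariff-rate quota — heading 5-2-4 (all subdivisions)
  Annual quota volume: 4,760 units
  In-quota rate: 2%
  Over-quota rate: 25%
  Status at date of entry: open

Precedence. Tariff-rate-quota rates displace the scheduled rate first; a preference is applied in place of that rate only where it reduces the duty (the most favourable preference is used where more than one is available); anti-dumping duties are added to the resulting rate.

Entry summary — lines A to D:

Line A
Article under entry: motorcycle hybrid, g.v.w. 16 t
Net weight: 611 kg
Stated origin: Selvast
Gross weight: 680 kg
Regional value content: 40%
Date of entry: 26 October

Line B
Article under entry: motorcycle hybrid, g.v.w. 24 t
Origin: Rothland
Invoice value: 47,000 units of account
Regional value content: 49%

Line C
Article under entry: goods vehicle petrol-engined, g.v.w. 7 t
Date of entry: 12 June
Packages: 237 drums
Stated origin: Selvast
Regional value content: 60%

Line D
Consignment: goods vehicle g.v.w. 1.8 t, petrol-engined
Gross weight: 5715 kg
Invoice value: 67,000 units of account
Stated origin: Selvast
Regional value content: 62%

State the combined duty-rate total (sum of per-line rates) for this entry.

Line A: motorcycle → 5-1; hybrid → 5-1-1; g.v.w. 16 t → 5-1-1-3. Scheduled 35%. Selvast agreement on 5-1-2-1: 5-1-1-3 not covered. → 35%.
Line B: motorcycle → 5-1; hybrid → 5-1-1; g.v.w. 24 t → 5-1-1-2. Scheduled 29%. Rothland agreement on 5-1: RVC ≥ 35% → 12% available; preferential 12%. → 12%.
Line C: goods vehicle → 5-2; petrol-engined → 5-2-1; g.v.w. 7 t → 5-2-1-1. Scheduled 24%. Selvast agreement on 5-1-2-1: 5-2-1-1 not covered. → 24%.
Line D: goods vehicle → 5-2; petrol-engined → 5-2-1; g.v.w. 1.8 t → 5-2-1-2. Scheduled 8%. Selvast agreement on 5-1-2-1: 5-2-1-2 not covered. → 8%.
Sum: 35% + 12% + 24% + 8% = 79%.

79%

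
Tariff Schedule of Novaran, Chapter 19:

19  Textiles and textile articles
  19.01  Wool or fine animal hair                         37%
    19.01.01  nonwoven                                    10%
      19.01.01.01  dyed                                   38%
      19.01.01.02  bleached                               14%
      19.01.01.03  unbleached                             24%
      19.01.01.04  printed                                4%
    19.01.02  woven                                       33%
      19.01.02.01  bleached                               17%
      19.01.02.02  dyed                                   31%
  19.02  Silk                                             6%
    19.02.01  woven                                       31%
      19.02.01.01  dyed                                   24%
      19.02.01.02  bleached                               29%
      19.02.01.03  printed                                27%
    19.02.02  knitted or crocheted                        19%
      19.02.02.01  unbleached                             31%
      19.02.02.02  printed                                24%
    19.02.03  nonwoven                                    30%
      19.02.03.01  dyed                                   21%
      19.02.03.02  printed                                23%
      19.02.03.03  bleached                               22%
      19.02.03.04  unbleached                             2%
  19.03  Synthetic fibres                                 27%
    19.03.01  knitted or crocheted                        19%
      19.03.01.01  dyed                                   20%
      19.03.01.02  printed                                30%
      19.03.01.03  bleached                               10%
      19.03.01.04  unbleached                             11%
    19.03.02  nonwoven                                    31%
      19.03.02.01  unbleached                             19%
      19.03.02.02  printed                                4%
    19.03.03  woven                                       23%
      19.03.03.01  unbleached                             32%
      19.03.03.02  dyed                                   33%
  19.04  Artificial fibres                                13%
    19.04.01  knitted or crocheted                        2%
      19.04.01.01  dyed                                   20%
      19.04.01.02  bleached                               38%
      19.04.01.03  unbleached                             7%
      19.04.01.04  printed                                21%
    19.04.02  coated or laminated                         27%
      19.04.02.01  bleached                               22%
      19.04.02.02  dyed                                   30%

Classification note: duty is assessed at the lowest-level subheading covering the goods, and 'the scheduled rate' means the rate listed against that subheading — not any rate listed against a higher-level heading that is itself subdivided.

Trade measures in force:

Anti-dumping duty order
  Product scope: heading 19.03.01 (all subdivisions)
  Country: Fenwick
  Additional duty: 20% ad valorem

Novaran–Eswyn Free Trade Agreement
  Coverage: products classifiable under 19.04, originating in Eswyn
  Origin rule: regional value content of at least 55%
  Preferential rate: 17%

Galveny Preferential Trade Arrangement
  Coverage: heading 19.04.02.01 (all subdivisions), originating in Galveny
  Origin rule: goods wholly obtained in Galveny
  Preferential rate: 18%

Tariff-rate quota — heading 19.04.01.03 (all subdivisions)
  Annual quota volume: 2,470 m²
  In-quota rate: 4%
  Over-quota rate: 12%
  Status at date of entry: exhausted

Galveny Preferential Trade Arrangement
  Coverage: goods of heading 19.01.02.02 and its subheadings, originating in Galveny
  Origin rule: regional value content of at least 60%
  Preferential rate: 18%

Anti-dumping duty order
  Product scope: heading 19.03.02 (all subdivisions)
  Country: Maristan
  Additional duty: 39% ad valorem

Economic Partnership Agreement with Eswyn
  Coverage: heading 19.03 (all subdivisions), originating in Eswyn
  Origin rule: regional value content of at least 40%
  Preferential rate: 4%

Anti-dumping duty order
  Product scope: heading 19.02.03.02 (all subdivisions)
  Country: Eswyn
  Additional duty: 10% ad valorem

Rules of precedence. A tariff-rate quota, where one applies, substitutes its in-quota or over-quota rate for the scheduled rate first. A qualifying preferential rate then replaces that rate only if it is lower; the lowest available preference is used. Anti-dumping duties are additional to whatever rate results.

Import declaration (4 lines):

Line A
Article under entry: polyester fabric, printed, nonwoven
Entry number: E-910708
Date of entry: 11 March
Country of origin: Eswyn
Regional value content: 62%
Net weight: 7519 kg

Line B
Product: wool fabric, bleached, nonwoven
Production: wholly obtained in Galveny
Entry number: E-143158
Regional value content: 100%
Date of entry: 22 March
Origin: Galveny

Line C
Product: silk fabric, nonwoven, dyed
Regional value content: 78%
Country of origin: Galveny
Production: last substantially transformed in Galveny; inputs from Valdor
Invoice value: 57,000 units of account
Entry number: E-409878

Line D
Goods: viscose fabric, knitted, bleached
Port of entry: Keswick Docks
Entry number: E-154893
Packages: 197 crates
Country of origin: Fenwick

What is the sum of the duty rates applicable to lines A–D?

Line A: polyester → 19.03; nonwoven → 19.03.02; printed → 19.03.02.02. Scheduled 4%. Eswyn agreement on 19.04: 19.03.02.02 not covered; Eswyn agreement on 19.03: RVC ≥ 40% → 4% available; preference 4% not lower than 4% → no reduction. → 4%.
Line B: wool → 19.01; nonwoven → 19.01.01; bleached → 19.01.01.02. Scheduled 14%. Galveny agreement on 19.04.02.01: 19.01.01.02 not covered; Galveny agreement on 19.01.02.02: 19.01.01.02 not covered. → 14%.
Line C: silk → 19.02; nonwoven → 19.02.03; dyed → 19.02.03.01. Scheduled 21%. Galveny agreement on 19.04.02.01: 19.02.03.01 not covered; Galveny agreement on 19.01.02.02: 19.02.03.01 not covered. → 21%.
Line D: viscose → 19.04; knitted → 19.04.01; bleached → 19.04.01.02. Scheduled 38%. No special measure applies. → 38%.
Sum: 4% + 14% + 21% + 38% = 77%.

77%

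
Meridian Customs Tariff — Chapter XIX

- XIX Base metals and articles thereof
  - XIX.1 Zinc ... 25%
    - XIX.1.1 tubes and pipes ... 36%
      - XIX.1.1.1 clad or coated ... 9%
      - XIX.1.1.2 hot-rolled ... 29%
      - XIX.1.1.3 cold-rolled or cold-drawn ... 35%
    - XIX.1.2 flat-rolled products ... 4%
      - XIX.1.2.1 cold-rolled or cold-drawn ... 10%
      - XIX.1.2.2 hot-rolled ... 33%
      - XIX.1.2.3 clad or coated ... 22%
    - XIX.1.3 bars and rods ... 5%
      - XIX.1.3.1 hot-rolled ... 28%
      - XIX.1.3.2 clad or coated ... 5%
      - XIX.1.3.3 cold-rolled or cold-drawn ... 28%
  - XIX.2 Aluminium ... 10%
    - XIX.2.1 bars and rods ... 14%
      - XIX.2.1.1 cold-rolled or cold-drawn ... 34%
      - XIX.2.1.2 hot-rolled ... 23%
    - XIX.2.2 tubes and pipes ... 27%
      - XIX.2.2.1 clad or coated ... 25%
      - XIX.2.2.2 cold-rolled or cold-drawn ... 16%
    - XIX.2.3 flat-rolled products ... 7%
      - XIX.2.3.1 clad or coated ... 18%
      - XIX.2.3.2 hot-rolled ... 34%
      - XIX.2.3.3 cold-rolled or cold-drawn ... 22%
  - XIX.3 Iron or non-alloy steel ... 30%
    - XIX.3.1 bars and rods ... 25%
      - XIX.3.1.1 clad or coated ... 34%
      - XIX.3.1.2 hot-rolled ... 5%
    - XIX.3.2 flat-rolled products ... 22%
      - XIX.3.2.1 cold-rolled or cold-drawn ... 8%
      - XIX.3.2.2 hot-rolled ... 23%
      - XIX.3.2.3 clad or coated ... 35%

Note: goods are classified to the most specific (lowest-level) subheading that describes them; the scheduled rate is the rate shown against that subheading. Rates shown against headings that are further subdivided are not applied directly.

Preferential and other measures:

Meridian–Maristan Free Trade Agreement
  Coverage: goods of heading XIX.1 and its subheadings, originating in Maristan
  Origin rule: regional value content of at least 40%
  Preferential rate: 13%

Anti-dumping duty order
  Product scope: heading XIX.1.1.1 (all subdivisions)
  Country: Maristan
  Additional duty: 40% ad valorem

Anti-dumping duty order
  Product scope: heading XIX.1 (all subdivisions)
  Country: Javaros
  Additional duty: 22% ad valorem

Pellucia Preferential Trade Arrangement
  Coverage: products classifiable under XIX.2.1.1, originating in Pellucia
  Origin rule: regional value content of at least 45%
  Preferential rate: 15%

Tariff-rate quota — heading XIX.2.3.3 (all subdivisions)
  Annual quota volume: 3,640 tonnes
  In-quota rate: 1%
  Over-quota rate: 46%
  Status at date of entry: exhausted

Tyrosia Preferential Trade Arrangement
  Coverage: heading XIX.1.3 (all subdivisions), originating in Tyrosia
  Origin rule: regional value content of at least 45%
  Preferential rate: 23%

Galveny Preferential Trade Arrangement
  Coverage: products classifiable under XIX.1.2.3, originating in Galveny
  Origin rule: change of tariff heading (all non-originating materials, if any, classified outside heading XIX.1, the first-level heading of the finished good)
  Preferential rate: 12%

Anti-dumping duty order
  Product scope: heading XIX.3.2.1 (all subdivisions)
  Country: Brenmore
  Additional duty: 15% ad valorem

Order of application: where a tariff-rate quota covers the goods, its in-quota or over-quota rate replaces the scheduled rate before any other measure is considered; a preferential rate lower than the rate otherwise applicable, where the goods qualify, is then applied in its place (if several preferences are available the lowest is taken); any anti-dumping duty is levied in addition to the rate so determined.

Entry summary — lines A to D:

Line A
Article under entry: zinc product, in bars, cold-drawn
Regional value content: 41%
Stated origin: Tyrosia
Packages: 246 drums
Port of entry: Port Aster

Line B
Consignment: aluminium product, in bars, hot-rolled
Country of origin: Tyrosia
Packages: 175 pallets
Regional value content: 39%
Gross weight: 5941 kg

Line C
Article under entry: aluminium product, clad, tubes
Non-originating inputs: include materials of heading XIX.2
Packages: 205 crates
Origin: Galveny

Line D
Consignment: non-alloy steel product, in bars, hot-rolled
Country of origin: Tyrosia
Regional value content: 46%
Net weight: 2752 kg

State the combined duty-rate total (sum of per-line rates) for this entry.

81%

Line A: zinc → XIX.1; in bars → XIX.1.3; cold-drawn → XIX.1.3.3. Scheduled 28%. Tyrosia agreement on XIX.1.3: RVC < 45%. → 28%.
Line B: aluminium → XIX.2; in bars → XIX.2.1; hot-rolled → XIX.2.1.2. Scheduled 23%. Tyrosia agreement on XIX.1.3: XIX.2.1.2 not covered. → 23%.
Line C: aluminium → XIX.2; tubes → XIX.2.2; clad → XIX.2.2.1. Scheduled 25%. Galveny agreement on XIX.1.2.3: XIX.2.2.1 not covered. → 25%.
Line D: non-alloy steel → XIX.3; in bars → XIX.3.1; hot-rolled → XIX.3.1.2. Scheduled 5%. Tyrosia agreement on XIX.1.3: XIX.3.1.2 not covered. → 5%.
Sum: 28% + 23% + 25% + 5% = 81%.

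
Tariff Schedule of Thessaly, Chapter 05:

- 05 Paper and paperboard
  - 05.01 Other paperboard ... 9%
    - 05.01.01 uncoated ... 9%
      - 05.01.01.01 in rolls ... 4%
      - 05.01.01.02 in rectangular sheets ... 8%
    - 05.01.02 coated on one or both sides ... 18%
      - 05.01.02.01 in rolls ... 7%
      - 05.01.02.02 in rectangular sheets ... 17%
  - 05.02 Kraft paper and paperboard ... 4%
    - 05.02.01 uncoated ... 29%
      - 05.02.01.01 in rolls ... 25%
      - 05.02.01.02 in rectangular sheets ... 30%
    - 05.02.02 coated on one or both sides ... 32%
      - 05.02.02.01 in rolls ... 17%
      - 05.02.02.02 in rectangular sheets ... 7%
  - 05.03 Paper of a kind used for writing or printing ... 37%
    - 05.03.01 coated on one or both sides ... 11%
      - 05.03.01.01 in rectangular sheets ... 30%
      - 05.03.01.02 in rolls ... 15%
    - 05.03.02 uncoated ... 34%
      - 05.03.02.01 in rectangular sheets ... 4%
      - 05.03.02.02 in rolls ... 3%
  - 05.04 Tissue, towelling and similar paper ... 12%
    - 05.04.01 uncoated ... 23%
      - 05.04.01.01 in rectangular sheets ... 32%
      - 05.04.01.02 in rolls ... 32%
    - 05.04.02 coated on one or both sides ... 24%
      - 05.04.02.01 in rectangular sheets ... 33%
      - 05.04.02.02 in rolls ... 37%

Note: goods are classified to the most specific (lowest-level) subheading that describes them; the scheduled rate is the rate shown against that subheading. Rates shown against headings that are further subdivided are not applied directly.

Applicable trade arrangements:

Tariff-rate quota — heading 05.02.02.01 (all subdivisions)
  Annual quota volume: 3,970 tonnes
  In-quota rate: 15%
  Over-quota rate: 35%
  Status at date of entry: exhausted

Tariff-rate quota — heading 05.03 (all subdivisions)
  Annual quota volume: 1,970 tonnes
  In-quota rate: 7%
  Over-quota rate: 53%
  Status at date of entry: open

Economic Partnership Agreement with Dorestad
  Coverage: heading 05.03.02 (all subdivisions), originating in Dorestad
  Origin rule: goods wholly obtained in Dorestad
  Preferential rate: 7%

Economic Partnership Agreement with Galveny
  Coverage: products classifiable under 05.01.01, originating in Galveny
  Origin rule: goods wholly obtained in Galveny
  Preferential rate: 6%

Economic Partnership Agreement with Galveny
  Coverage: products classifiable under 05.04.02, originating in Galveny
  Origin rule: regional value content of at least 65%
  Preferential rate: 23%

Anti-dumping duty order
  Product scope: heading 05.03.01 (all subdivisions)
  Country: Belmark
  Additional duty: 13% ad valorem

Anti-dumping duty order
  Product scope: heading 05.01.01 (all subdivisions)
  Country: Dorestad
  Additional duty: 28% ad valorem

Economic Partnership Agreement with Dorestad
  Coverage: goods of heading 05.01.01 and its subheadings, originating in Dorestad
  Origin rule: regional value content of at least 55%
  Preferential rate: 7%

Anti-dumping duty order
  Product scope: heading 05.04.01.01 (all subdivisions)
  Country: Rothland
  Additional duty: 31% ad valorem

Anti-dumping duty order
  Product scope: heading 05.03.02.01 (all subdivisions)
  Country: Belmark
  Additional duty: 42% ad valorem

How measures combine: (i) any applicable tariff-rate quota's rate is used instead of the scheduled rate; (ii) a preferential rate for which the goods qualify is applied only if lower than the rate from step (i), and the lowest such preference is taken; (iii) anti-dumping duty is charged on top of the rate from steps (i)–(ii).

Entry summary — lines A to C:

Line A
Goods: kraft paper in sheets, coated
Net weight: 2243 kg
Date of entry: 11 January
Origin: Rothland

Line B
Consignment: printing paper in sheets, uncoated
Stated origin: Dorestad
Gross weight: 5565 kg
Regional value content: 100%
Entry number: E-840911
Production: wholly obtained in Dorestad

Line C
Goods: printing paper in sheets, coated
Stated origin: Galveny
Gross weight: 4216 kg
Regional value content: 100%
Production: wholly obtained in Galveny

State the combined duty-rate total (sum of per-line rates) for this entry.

Line A: kraft paper → 05.02; coated → 05.02.02; in sheets → 05.02.02.02. Scheduled 7%. No special measure applies. → 7%.
Line B: printing paper → 05.03; uncoated → 05.03.02; in sheets → 05.03.02.01. Scheduled 4%. quota on 05.03 open → in-quota 7%; Dorestad agreement on 05.03.02: wholly obtained → 7% available; Dorestad agreement on 05.01.01: 05.03.02.01 not covered; preference 7% not lower than 7% → no reduction. → 7%.
Line C: printing paper → 05.03; coated → 05.03.01; in sheets → 05.03.01.01. Scheduled 30%. quota on 05.03 open → in-quota 7%; Galveny agreement on 05.01.01: 05.03.01.01 not covered; Galveny agreement on 05.04.02: 05.03.01.01 not covered. → 7%.
Sum: 7% + 7% + 7% = 21%.

21%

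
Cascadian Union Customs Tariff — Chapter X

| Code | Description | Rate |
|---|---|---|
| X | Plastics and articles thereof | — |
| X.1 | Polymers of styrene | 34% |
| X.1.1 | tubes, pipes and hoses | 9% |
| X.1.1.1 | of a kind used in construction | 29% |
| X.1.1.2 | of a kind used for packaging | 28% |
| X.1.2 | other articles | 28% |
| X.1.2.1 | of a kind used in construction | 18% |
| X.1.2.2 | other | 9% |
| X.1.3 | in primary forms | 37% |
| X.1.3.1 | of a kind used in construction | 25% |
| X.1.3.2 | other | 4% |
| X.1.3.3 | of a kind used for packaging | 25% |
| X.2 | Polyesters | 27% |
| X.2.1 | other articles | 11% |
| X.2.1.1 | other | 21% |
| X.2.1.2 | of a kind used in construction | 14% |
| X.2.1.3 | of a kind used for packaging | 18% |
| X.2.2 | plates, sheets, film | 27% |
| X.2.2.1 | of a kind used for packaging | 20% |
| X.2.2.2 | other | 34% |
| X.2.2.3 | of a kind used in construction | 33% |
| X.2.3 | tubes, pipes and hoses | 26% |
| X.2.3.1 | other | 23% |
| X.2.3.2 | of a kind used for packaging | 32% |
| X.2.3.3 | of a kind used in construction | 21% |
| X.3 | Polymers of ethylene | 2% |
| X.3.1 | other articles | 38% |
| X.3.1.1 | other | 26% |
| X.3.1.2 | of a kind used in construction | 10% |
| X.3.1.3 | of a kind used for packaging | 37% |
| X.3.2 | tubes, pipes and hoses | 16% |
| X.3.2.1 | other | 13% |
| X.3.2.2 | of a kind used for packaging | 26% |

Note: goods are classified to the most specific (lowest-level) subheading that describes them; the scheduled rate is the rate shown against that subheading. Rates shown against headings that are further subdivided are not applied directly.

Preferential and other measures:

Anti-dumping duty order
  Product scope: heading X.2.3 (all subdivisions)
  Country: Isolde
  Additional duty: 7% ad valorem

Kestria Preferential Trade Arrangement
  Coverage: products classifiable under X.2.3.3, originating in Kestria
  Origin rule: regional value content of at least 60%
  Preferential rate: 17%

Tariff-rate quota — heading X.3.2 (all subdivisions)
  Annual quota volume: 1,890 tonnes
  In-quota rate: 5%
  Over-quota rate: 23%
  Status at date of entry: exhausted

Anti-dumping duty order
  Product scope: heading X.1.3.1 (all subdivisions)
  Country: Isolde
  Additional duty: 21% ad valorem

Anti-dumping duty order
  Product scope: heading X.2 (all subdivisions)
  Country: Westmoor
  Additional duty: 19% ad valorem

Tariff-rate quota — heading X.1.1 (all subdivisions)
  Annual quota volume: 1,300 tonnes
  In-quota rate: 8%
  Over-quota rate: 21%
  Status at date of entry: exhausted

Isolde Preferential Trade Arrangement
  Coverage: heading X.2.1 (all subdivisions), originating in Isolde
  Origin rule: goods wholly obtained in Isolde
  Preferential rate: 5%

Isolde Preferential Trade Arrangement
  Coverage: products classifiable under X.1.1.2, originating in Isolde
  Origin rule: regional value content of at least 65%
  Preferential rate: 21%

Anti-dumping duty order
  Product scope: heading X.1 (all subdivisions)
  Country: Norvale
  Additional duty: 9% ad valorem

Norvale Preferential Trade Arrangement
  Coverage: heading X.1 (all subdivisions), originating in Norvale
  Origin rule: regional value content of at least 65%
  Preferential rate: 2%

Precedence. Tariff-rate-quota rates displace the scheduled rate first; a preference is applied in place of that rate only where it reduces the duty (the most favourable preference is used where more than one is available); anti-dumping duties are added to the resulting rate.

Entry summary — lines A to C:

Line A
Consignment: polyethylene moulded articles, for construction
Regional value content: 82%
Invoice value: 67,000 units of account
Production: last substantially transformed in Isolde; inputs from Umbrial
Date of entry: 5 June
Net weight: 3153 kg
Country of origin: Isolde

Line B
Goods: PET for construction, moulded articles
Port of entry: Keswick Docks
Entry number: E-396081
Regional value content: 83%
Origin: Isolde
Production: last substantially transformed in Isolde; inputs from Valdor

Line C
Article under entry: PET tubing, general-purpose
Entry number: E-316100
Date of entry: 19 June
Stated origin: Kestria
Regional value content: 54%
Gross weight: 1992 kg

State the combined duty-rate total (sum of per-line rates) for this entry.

Line A: polyethylene → X.3; moulded articles → X.3.1; for construction → X.3.1.2. Scheduled 10%. Isolde agreement on X.2.1: X.3.1.2 not covered; Isolde agreement on X.1.1.2: X.3.1.2 not covered. → 10%.
Line B: PET → X.2; moulded articles → X.2.1; for construction → X.2.1.2. Scheduled 14%. Isolde agreement on X.2.1: not wholly obtained; Isolde agreement on X.1.1.2: X.2.1.2 not covered. → 14%.
Line C: PET → X.2; tubing → X.2.3; general-purpose → X.2.3.1. Scheduled 23%. Kestria agreement on X.2.3.3: X.2.3.1 not covered. → 23%.
Sum: 10% + 14% + 23% = 47%.

47%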